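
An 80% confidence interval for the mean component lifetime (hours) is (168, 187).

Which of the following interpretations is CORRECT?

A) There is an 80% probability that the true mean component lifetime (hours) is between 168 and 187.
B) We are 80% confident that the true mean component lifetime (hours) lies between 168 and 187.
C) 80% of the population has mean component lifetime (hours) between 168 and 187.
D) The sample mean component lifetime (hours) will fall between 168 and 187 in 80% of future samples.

A confidence interval represents our confidence in the procedure, not a probability statement about the parameter.

Key concept: If we repeated this sampling process many times and computed an 80% CI each time, about 80% of those intervals would contain the true population parameter.

For this specific interval (168, 187):
- Midpoint (point estimate): 177.5
- Margin of error: 9.5

The correct interpretation is the one stating confidence that the true parameter lies in the interval — option B.

B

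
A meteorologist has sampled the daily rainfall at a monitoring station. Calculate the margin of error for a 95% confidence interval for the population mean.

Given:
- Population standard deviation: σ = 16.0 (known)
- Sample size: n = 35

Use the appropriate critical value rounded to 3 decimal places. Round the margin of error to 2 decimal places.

The population standard deviation σ is known, so use the z-interval margin of error formula.

For 95% confidence, z* = 1.96 (from standard normal table)

Margin of error formula for z-interval: E = z* × σ/√n

E = 1.96 × 16.0/√35
  = 1.96 × 2.704494
  = 5.3008

Rounded to 2 decimal places:

5.30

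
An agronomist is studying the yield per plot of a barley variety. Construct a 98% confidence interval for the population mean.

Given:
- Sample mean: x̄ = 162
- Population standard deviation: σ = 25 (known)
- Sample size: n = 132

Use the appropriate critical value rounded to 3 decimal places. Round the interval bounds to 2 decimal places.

The population standard deviation σ is known, so use a z-interval (standard normal critical value).

For 98% confidence, z* = 2.326 (from standard normal table)

Standard error: SE = σ/√n = 25/√132 = 2.175971

Margin of error: E = z* × SE = 2.326 × 2.175971 = 5.0613

Z-interval: x̄ ± E = 162 ± 5.0613 = (156.9387, 167.0613)

Rounded to 2 decimal places:

(156.94, 167.06)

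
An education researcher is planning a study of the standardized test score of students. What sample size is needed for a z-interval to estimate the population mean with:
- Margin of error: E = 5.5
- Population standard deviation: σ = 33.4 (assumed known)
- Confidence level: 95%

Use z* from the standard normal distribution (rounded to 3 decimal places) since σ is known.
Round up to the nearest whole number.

Using z* since population σ is known (z-interval formula).

For 95% confidence, z* = 1.96 (from standard normal table)

Sample size formula for z-interval: n = (z*σ/E)²

n = (1.96 × 33.4 / 5.5)²
  = (11.902545)²
  = 141.6706

Round up to the nearest whole number: n = 142

142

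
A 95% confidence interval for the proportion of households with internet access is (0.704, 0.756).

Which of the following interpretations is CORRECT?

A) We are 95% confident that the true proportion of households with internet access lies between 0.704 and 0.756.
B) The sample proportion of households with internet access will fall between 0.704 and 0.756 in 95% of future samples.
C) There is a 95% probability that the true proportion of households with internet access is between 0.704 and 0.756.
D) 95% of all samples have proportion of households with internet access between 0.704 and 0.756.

A confidence interval represents our confidence in the procedure, not a probability statement about the parameter.

Key concept: If we repeated this sampling process many times and computed a 95% CI each time, about 95% of those intervals would contain the true population parameter.

For this specific interval (0.704, 0.756):
- Midpoint (point estimate): 0.73
- Margin of error: 0.026

The correct interpretation is the one stating confidence that the true parameter lies in the interval — option A.

A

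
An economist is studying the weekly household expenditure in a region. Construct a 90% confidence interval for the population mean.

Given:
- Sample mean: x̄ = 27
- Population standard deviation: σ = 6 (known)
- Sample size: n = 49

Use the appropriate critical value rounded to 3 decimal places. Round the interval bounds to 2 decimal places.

The population standard deviation σ is known, so use a z-interval (standard normal critical value).

For 90% confidence, z* = 1.645 (from standard normal table)

Standard error: SE = σ/√n = 6/√49 = 0.857143

Margin of error: E = z* × SE = 1.645 × 0.857143 = 1.4100

Z-interval: x̄ ± E = 27 ± 1.4100 = (25.5900, 28.4100)

Rounded to 2 decimal places:

(25.59, 28.41)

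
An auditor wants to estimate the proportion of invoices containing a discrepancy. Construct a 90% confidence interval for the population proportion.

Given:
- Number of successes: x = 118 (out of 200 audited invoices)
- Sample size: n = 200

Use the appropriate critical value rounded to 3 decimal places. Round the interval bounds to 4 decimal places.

Sample proportion: p̂ = 118/200 = 0.590000

Check conditions for normal approximation:
  np̂ = 118 ≥ 10 ✓
  n(1-p̂) = 82 ≥ 10 ✓

The sample is large enough, so use a z-interval (normal approximation) for the proportion.

For 90% confidence, z* = 1.645 (from standard normal table)

Standard error: SE = √(p̂(1-p̂)/n) = √(0.590000×0.410000/200) = 0.03477787

Margin of error: E = z* × SE = 1.645 × 0.03477787 = 0.057210

Z-interval: p̂ ± E = 0.590000 ± 0.057210 = (0.532790, 0.647210)

Rounded to 4 decimal places:

(0.5328, 0.6472)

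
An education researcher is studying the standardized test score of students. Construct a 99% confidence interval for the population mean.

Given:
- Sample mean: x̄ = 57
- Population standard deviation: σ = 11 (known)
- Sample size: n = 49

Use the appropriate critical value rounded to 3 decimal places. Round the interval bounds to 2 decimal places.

The population standard deviation σ is known, so use a z-interval (standard normal critical value).

For 99% confidence, z* = 2.576 (from standard normal table)

Standard error: SE = σ/√n = 11/√49 = 1.571429

Margin of error: E = z* × SE = 2.576 × 1.571429 = 4.0480

Z-interval: x̄ ± E = 57 ± 4.0480 = (52.9520, 61.0480)

Rounded to 2 decimal places:

(52.95, 61.05)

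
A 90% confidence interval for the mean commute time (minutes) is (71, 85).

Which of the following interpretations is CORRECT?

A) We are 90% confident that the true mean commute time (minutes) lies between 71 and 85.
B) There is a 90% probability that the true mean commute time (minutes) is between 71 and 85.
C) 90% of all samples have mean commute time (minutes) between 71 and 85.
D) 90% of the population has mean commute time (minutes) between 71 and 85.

A confidence interval represents our confidence in the procedure, not a probability statement about the parameter.

Key concept: If we repeated this sampling process many times and computed a 90% CI each time, about 90% of those intervals would contain the true population parameter.

For this specific interval (71, 85):
- Midpoint (point estimate): 78
- Margin of error: 7

The correct interpretation is the one stating confidence that the true parameter lies in the interval — option A.

A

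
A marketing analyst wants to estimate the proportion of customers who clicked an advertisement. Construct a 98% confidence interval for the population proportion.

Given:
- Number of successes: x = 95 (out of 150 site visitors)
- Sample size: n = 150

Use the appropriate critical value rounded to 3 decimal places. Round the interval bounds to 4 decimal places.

Sample proportion: p̂ = 95/150 = 0.633333

Check conditions for normal approximation:
  np̂ = 95 ≥ 10 ✓
  n(1-p̂) = 55 ≥ 10 ✓

The sample is large enough, so use a z-interval (normal approximation) for the proportion.

For 98% confidence, z* = 2.326 (from standard normal table)

Standard error: SE = √(p̂(1-p̂)/n) = √(0.633333×0.366667/150) = 0.03934651

Margin of error: E = z* × SE = 2.326 × 0.03934651 = 0.091520

Z-interval: p̂ ± E = 0.633333 ± 0.091520 = (0.541813, 0.724853)

Rounded to 4 decimal places:

(0.5418, 0.7249)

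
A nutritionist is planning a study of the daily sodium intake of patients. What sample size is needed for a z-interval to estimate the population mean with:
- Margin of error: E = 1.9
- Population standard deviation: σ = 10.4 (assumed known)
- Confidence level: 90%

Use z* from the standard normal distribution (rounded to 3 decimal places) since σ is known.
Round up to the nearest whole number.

Using z* since population σ is known (z-interval formula).

For 90% confidence, z* = 1.645 (from standard normal table)

Sample size formula for z-interval: n = (z*σ/E)²

n = (1.645 × 10.4 / 1.9)²
  = (9.004211)²
  = 81.0758

Round up to the nearest whole number: n = 82

82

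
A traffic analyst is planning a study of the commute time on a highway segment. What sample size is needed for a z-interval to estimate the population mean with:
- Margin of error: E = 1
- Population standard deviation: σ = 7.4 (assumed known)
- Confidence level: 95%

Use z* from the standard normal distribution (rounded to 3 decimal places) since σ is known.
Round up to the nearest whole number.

Using z* since population σ is known (z-interval formula).

For 95% confidence, z* = 1.96 (from standard normal table)

Sample size formula for z-interval: n = (z*σ/E)²

n = (1.96 × 7.4 / 1)²
  = (14.504000)²
  = 210.3660

Round up to the nearest whole number: n = 211

211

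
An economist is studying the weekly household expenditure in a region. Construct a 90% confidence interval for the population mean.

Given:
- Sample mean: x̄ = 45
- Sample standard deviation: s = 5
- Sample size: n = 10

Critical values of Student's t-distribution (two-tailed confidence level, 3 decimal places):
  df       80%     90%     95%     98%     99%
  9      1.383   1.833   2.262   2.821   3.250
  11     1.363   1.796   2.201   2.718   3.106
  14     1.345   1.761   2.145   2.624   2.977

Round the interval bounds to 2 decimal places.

The population standard deviation σ is unknown (only the sample standard deviation s is given), so use a t-interval with df = n - 1 = 10 - 1 = 9.

For 90% confidence with df = 9, t* = 1.833 (from t-table)

Standard error: SE = s/√n = 5/√10 = 1.581139

Margin of error: E = t* × SE = 1.833 × 1.581139 = 2.8982

T-interval: x̄ ± E = 45 ± 2.8982 = (42.1018, 47.8982)

Rounded to 2 decimal places:

(42.10, 47.90)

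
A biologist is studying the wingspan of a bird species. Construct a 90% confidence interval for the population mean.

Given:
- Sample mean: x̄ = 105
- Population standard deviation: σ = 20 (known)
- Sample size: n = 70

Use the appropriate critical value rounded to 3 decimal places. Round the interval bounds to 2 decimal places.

The population standard deviation σ is known, so use a z-interval (standard normal critical value).

For 90% confidence, z* = 1.645 (from standard normal table)

Standard error: SE = σ/√n = 20/√70 = 2.390457

Margin of error: E = z* × SE = 1.645 × 2.390457 = 3.9323

Z-interval: x̄ ± E = 105 ± 3.9323 = (101.0677, 108.9323)

Rounded to 2 decimal places:

(101.07, 108.93)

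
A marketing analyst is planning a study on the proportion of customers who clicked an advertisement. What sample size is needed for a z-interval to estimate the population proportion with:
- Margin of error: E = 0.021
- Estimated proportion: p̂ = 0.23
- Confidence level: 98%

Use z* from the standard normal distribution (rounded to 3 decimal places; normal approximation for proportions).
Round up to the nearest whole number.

Using z* for proportion z-interval (normal approximation).

For 98% confidence, z* = 2.326 (from standard normal table)

Sample size formula for proportion z-interval: n = z*²p̂(1-p̂)/E²

n = 2.326² × 0.23 × 0.77 / 0.021²
  = 5.410276 × 0.1771 / 0.000441
  = 2172.6981

Round up to the nearest whole number: n = 2173

2173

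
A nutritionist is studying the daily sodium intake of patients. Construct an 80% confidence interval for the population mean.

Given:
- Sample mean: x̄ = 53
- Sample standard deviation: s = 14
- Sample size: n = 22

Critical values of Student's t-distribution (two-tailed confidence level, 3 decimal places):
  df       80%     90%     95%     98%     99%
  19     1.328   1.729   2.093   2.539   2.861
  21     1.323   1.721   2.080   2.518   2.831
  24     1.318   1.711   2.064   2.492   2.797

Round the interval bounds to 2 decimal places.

The population standard deviation σ is unknown (only the sample standard deviation s is given), so use a t-interval with df = n - 1 = 22 - 1 = 21.

For 80% confidence with df = 21, t* = 1.323 (from t-table)

Standard error: SE = s/√n = 14/√22 = 2.984810

Margin of error: E = t* × SE = 1.323 × 2.984810 = 3.9489

T-interval: x̄ ± E = 53 ± 3.9489 = (49.0511, 56.9489)

Rounded to 2 decimal places:

(49.05, 56.95)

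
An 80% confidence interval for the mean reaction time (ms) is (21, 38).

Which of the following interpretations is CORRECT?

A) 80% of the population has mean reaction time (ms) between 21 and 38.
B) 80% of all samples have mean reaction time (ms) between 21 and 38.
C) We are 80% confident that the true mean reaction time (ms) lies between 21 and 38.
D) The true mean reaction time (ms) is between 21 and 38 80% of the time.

A confidence interval represents our confidence in the procedure, not a probability statement about the parameter.

Key concept: If we repeated this sampling process many times and computed an 80% CI each time, about 80% of those intervals would contain the true population parameter.

For this specific interval (21, 38):
- Midpoint (point estimate): 29.5
- Margin of error: 8.5

The correct interpretation is the one stating confidence that the true parameter lies in the interval — option C.

C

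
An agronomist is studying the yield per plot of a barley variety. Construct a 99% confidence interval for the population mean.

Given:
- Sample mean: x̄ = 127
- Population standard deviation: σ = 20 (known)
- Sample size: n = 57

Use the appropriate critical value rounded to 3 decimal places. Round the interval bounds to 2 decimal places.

The population standard deviation σ is known, so use a z-interval (standard normal critical value).

For 99% confidence, z* = 2.576 (from standard normal table)

Standard error: SE = σ/√n = 20/√57 = 2.649065

Margin of error: E = z* × SE = 2.576 × 2.649065 = 6.8240

Z-interval: x̄ ± E = 127 ± 6.8240 = (120.1760, 133.8240)

Rounded to 2 decimal places:

(120.18, 133.82)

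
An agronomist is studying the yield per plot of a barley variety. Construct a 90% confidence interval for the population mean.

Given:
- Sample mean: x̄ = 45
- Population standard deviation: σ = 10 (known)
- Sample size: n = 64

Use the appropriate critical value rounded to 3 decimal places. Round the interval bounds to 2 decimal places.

The population standard deviation σ is known, so use a z-interval (standard normal critical value).

For 90% confidence, z* = 1.645 (from standard normal table)

Standard error: SE = σ/√n = 10/√64 = 1.250000

Margin of error: E = z* × SE = 1.645 × 1.250000 = 2.0562

Z-interval: x̄ ± E = 45 ± 2.0562 = (42.9438, 47.0562)

Rounded to 2 decimal places:

(42.94, 47.06)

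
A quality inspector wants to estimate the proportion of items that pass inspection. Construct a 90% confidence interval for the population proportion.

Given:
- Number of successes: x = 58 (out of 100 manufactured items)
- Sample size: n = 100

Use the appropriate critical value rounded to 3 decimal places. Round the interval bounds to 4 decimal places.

Sample proportion: p̂ = 58/100 = 0.580000

Check conditions for normal approximation:
  np̂ = 58 ≥ 10 ✓
  n(1-p̂) = 42 ≥ 10 ✓

The sample is large enough, so use a z-interval (normal approximation) for the proportion.

For 90% confidence, z* = 1.645 (from standard normal table)

Standard error: SE = √(p̂(1-p̂)/n) = √(0.580000×0.420000/100) = 0.04935585

Margin of error: E = z* × SE = 1.645 × 0.04935585 = 0.081190

Z-interval: p̂ ± E = 0.580000 ± 0.081190 = (0.498810, 0.661190)

Rounded to 4 decimal places:

(0.4988, 0.6612)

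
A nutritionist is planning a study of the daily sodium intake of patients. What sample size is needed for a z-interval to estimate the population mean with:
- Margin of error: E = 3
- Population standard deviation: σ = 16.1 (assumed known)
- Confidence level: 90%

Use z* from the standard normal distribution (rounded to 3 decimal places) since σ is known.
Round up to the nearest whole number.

Using z* since population σ is known (z-interval formula).

For 90% confidence, z* = 1.645 (from standard normal table)

Sample size formula for z-interval: n = (z*σ/E)²

n = (1.645 × 16.1 / 3)²
  = (8.828167)²
  = 77.9365

Round up to the nearest whole number: n = 78

78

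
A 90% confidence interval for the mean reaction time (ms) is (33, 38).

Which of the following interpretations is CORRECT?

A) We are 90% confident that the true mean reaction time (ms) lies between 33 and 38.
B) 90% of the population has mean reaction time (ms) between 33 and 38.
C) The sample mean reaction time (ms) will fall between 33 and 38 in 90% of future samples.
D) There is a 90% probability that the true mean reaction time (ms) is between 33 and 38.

A confidence interval represents our confidence in the procedure, not a probability statement about the parameter.

Key concept: If we repeated this sampling process many times and computed a 90% CI each time, about 90% of those intervals would contain the true population parameter.

For this specific interval (33, 38):
- Midpoint (point estimate): 35.5
- Margin of error: 2.5

The correct interpretation is the one stating confidence that the true parameter lies in the interval — option A.

A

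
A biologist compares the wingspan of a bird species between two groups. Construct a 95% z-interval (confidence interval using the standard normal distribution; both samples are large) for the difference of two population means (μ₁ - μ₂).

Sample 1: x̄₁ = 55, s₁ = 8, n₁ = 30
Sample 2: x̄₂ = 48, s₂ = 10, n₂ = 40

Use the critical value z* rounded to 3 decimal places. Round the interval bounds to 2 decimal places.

Both samples are large (n₁ = 30 ≥ 30, n₂ = 40 ≥ 30), so a z-interval for the difference of means applies.

Point estimate: x̄₁ - x̄₂ = 55 - 48 = 7

Standard error: SE = √(s₁²/n₁ + s₂²/n₂)
= √(8²/30 + 10²/40)
= √(2.133333 + 2.500000)
= 2.152518

For 95% confidence, z* = 1.96 (from standard normal table)
Margin of error: E = z* × SE = 1.96 × 2.152518 = 4.2189

Z-interval: (x̄₁ - x̄₂) ± E = 7 ± 4.2189 = (2.7811, 11.2189)

Rounded to 2 decimal places:

(2.78, 11.22)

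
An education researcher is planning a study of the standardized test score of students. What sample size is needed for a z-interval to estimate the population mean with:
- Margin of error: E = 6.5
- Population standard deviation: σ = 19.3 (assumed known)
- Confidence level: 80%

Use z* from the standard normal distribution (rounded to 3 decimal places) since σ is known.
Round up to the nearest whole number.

Using z* since population σ is known (z-interval formula).

For 80% confidence, z* = 1.282 (from standard normal table)

Sample size formula for z-interval: n = (z*σ/E)²

n = (1.282 × 19.3 / 6.5)²
  = (3.806554)²
  = 14.4899

Round up to the nearest whole number: n = 15

15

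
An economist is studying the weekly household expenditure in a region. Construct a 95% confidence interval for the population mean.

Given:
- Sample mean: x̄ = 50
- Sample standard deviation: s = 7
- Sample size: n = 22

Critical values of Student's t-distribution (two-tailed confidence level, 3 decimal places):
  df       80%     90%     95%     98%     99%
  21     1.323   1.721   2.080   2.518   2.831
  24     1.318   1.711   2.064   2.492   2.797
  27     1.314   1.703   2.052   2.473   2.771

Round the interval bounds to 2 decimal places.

The population standard deviation σ is unknown (only the sample standard deviation s is given), so use a t-interval with df = n - 1 = 22 - 1 = 21.

For 95% confidence with df = 21, t* = 2.080 (from t-table)

Standard error: SE = s/√n = 7/√22 = 1.492405

Margin of error: E = t* × SE = 2.080 × 1.492405 = 3.1042

T-interval: x̄ ± E = 50 ± 3.1042 = (46.8958, 53.1042)

Rounded to 2 decimal places:

(46.90, 53.10)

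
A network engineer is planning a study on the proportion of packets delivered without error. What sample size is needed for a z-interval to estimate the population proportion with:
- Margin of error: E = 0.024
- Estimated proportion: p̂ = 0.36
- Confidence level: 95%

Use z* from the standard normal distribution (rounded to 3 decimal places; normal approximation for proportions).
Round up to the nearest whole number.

Using z* for proportion z-interval (normal approximation).

For 95% confidence, z* = 1.96 (from standard normal table)

Sample size formula for proportion z-interval: n = z*²p̂(1-p̂)/E²

n = 1.96² × 0.36 × 0.64 / 0.024²
  = 3.8416 × 0.2304 / 0.000576
  = 1536.6400

Round up to the nearest whole number: n = 1537

1537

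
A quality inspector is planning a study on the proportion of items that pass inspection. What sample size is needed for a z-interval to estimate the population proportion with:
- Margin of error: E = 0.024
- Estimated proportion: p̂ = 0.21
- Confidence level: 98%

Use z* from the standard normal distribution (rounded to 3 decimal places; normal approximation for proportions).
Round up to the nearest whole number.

Using z* for proportion z-interval (normal approximation).

For 98% confidence, z* = 2.326 (from standard normal table)

Sample size formula for proportion z-interval: n = z*²p̂(1-p̂)/E²

n = 2.326² × 0.21 × 0.79 / 0.024²
  = 5.410276 × 0.1659 / 0.000576
  = 1558.2722

Round up to the nearest whole number: n = 1559

1559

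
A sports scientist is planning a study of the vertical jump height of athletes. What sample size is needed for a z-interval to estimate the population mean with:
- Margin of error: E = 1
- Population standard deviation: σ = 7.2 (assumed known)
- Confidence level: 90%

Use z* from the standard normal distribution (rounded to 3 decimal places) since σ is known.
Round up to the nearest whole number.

Using z* since population σ is known (z-interval formula).

For 90% confidence, z* = 1.645 (from standard normal table)

Sample size formula for z-interval: n = (z*σ/E)²

n = (1.645 × 7.2 / 1)²
  = (11.844000)²
  = 140.2803

Round up to the nearest whole number: n = 141

141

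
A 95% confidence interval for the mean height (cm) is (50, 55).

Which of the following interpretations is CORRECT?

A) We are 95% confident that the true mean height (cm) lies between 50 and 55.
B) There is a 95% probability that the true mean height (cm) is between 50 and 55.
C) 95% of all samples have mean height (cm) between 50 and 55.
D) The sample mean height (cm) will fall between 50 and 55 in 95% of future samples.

A confidence interval represents our confidence in the procedure, not a probability statement about the parameter.

Key concept: If we repeated this sampling process many times and computed a 95% CI each time, about 95% of those intervals would contain the true population parameter.

For this specific interval (50, 55):
- Midpoint (point estimate): 52.5
- Margin of error: 2.5

The correct interpretation is the one stating confidence that the true parameter lies in the interval — option A.

A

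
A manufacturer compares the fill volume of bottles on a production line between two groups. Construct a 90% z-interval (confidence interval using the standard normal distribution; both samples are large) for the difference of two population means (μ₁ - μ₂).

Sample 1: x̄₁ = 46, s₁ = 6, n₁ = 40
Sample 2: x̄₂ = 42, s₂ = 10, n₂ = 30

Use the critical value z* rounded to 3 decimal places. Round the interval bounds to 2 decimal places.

Both samples are large (n₁ = 40 ≥ 30, n₂ = 30 ≥ 30), so a z-interval for the difference of means applies.

Point estimate: x̄₁ - x̄₂ = 46 - 42 = 4

Standard error: SE = √(s₁²/n₁ + s₂²/n₂)
= √(6²/40 + 10²/30)
= √(0.900000 + 3.333333)
= 2.057507

For 90% confidence, z* = 1.645 (from standard normal table)
Margin of error: E = z* × SE = 1.645 × 2.057507 = 3.3846

Z-interval: (x̄₁ - x̄₂) ± E = 4 ± 3.3846 = (0.6154, 7.3846)

Rounded to 2 decimal places:

(0.62, 7.38)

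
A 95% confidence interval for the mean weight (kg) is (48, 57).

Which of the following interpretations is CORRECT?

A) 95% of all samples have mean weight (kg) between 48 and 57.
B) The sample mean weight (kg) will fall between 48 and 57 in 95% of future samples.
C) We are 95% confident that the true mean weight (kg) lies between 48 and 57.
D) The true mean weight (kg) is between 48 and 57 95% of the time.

A confidence interval represents our confidence in the procedure, not a probability statement about the parameter.

Key concept: If we repeated this sampling process many times and computed a 95% CI each time, about 95% of those intervals would contain the true population parameter.

For this specific interval (48, 57):
- Midpoint (point estimate): 52.5
- Margin of error: 4.5

The correct interpretation is the one stating confidence that the true parameter lies in the interval — option C.

C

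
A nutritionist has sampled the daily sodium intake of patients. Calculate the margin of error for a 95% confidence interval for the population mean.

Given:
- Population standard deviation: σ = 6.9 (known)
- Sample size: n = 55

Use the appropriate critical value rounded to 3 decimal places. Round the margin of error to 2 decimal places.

The population standard deviation σ is known, so use the z-interval margin of error formula.

For 95% confidence, z* = 1.96 (from standard normal table)

Margin of error formula for z-interval: E = z* × σ/√n

E = 1.96 × 6.9/√55
  = 1.96 × 0.930396
  = 1.8236

Rounded to 2 decimal places:

1.82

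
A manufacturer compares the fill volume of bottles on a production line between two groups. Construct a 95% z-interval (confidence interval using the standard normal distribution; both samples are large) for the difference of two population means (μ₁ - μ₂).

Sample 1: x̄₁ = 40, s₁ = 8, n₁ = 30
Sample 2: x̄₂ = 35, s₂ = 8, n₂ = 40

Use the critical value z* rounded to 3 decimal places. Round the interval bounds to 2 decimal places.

Both samples are large (n₁ = 30 ≥ 30, n₂ = 40 ≥ 30), so a z-interval for the difference of means applies.

Point estimate: x̄₁ - x̄₂ = 40 - 35 = 5

Standard error: SE = √(s₁²/n₁ + s₂²/n₂)
= √(8²/30 + 8²/40)
= √(2.133333 + 1.600000)
= 1.932184

For 95% confidence, z* = 1.96 (from standard normal table)
Margin of error: E = z* × SE = 1.96 × 1.932184 = 3.7871

Z-interval: (x̄₁ - x̄₂) ± E = 5 ± 3.7871 = (1.2129, 8.7871)

Rounded to 2 decimal places:

(1.21, 8.79)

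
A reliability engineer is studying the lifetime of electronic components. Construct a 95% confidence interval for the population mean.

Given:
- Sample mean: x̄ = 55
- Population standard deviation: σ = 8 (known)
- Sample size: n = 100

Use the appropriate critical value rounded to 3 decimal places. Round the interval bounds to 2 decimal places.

The population standard deviation σ is known, so use a z-interval (standard normal critical value).

For 95% confidence, z* = 1.96 (from standard normal table)

Standard error: SE = σ/√n = 8/√100 = 0.800000

Margin of error: E = z* × SE = 1.96 × 0.800000 = 1.5680

Z-interval: x̄ ± E = 55 ± 1.5680 = (53.4320, 56.5680)

Rounded to 2 decimal places:

(53.43, 56.57)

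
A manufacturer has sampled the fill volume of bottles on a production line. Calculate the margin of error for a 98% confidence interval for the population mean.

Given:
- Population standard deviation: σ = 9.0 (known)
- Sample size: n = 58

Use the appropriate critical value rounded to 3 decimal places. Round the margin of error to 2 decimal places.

The population standard deviation σ is known, so use the z-interval margin of error formula.

For 98% confidence, z* = 2.326 (from standard normal table)

Margin of error formula for z-interval: E = z* × σ/√n

E = 2.326 × 9.0/√58
  = 2.326 × 1.181758
  = 2.7488

Rounded to 2 decimal places:

2.75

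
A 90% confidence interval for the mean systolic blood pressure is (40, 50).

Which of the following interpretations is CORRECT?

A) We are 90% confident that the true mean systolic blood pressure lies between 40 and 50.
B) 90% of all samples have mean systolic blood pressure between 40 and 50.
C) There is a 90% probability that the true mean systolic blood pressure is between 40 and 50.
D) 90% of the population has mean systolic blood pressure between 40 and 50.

A confidence interval represents our confidence in the procedure, not a probability statement about the parameter.

Key concept: If we repeated this sampling process many times and computed a 90% CI each time, about 90% of those intervals would contain the true population parameter.

For this specific interval (40, 50):
- Midpoint (point estimate): 45
- Margin of error: 5

The correct interpretation is the one stating confidence that the true parameter lies in the interval — option A.

A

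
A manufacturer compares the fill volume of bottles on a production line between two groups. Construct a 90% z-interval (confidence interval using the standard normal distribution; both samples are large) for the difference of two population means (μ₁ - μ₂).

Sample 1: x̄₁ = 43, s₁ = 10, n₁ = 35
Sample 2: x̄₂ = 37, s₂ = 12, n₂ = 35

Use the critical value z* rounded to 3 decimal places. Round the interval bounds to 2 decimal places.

Both samples are large (n₁ = 35 ≥ 30, n₂ = 35 ≥ 30), so a z-interval for the difference of means applies.

Point estimate: x̄₁ - x̄₂ = 43 - 37 = 6

Standard error: SE = √(s₁²/n₁ + s₂²/n₂)
= √(10²/35 + 12²/35)
= √(2.857143 + 4.114286)
= 2.640346

For 90% confidence, z* = 1.645 (from standard normal table)
Margin of error: E = z* × SE = 1.645 × 2.640346 = 4.3434

Z-interval: (x̄₁ - x̄₂) ± E = 6 ± 4.3434 = (1.6566, 10.3434)

Rounded to 2 decimal places:

(1.66, 10.34)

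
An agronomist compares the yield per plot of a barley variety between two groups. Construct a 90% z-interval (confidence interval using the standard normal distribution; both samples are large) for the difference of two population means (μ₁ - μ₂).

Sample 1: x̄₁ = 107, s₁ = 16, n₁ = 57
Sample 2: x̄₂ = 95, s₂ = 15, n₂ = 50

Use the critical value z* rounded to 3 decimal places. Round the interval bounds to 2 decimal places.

Both samples are large (n₁ = 57 ≥ 30, n₂ = 50 ≥ 30), so a z-interval for the difference of means applies.

Point estimate: x̄₁ - x̄₂ = 107 - 95 = 12

Standard error: SE = √(s₁²/n₁ + s₂²/n₂)
= √(16²/57 + 15²/50)
= √(4.491228 + 4.500000)
= 2.998538

For 90% confidence, z* = 1.645 (from standard normal table)
Margin of error: E = z* × SE = 1.645 × 2.998538 = 4.9326

Z-interval: (x̄₁ - x̄₂) ± E = 12 ± 4.9326 = (7.0674, 16.9326)

Rounded to 2 decimal places:

(7.07, 16.93)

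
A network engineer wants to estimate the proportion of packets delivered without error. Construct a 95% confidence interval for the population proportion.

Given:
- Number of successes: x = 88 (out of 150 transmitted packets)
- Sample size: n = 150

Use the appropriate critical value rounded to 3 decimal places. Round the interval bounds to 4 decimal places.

Sample proportion: p̂ = 88/150 = 0.586667

Check conditions for normal approximation:
  np̂ = 88 ≥ 10 ✓
  n(1-p̂) = 62 ≥ 10 ✓

The sample is large enough, so use a z-interval (normal approximation) for the proportion.

For 95% confidence, z* = 1.96 (from standard normal table)

Standard error: SE = √(p̂(1-p̂)/n) = √(0.586667×0.413333/150) = 0.04020687

Margin of error: E = z* × SE = 1.96 × 0.04020687 = 0.078805

Z-interval: p̂ ± E = 0.586667 ± 0.078805 = (0.507861, 0.665472)

Rounded to 4 decimal places:

(0.5079, 0.6655)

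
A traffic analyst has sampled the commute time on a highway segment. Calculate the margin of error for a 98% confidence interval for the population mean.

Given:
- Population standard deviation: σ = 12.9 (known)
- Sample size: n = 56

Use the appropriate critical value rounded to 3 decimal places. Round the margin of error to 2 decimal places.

The population standard deviation σ is known, so use the z-interval margin of error formula.

For 98% confidence, z* = 2.326 (from standard normal table)

Margin of error formula for z-interval: E = z* × σ/√n

E = 2.326 × 12.9/√56
  = 2.326 × 1.723835
  = 4.0096

Rounded to 2 decimal places:

4.01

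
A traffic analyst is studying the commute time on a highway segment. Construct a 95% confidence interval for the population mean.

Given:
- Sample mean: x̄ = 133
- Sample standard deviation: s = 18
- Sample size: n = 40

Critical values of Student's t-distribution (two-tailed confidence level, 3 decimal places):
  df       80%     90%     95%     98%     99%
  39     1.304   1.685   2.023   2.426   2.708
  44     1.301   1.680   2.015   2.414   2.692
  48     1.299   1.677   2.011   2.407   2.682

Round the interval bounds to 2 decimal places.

The population standard deviation σ is unknown (only the sample standard deviation s is given), so use a t-interval with df = n - 1 = 40 - 1 = 39.

For 95% confidence with df = 39, t* = 2.023 (from t-table)

Standard error: SE = s/√n = 18/√40 = 2.846050

Margin of error: E = t* × SE = 2.023 × 2.846050 = 5.7576

T-interval: x̄ ± E = 133 ± 5.7576 = (127.2424, 138.7576)

Rounded to 2 decimal places:

(127.24, 138.76)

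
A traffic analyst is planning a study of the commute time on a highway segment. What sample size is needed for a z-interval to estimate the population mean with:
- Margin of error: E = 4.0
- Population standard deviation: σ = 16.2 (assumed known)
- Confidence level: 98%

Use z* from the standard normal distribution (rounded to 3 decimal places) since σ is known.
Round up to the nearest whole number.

Using z* since population σ is known (z-interval formula).

For 98% confidence, z* = 2.326 (from standard normal table)

Sample size formula for z-interval: n = (z*σ/E)²

n = (2.326 × 16.2 / 4.0)²
  = (9.420300)²
  = 88.7421

Round up to the nearest whole number: n = 89

89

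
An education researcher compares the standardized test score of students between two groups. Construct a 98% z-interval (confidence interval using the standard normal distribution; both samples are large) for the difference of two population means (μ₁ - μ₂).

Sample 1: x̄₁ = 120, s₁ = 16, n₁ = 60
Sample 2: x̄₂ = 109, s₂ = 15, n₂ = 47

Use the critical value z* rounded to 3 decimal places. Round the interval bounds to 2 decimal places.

Both samples are large (n₁ = 60 ≥ 30, n₂ = 47 ≥ 30), so a z-interval for the difference of means applies.

Point estimate: x̄₁ - x̄₂ = 120 - 109 = 11

Standard error: SE = √(s₁²/n₁ + s₂²/n₂)
= √(16²/60 + 15²/47)
= √(4.266667 + 4.787234)
= 3.008970

For 98% confidence, z* = 2.326 (from standard normal table)
Margin of error: E = z* × SE = 2.326 × 3.008970 = 6.9989

Z-interval: (x̄₁ - x̄₂) ± E = 11 ± 6.9989 = (4.0011, 17.9989)

Rounded to 2 decimal places:

(4.00, 18.00)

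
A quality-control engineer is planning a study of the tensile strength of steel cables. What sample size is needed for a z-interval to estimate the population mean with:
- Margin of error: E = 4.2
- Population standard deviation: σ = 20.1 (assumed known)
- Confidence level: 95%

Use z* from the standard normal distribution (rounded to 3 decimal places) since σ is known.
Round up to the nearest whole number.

Using z* since population σ is known (z-interval formula).

For 95% confidence, z* = 1.96 (from standard normal table)

Sample size formula for z-interval: n = (z*σ/E)²

n = (1.96 × 20.1 / 4.2)²
  = (9.380000)²
  = 87.9844

Round up to the nearest whole number: n = 88

88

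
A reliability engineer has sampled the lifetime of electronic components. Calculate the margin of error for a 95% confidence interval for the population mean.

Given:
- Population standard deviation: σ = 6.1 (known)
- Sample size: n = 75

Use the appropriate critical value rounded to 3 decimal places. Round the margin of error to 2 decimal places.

The population standard deviation σ is known, so use the z-interval margin of error formula.

For 95% confidence, z* = 1.96 (from standard normal table)

Margin of error formula for z-interval: E = z* × σ/√n

E = 1.96 × 6.1/√75
  = 1.96 × 0.704367
  = 1.3806

Rounded to 2 decimal places:

1.38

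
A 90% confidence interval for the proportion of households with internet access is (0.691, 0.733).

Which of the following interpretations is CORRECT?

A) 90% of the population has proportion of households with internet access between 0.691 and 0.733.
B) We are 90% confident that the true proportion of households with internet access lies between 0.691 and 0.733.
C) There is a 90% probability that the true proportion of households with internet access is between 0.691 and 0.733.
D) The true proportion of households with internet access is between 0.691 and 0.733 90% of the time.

A confidence interval represents our confidence in the procedure, not a probability statement about the parameter.

Key concept: If we repeated this sampling process many times and computed a 90% CI each time, about 90% of those intervals would contain the true population parameter.

For this specific interval (0.691, 0.733):
- Midpoint (point estimate): 0.712
- Margin of error: 0.021

The correct interpretation is the one stating confidence that the true parameter lies in the interval — option B.

B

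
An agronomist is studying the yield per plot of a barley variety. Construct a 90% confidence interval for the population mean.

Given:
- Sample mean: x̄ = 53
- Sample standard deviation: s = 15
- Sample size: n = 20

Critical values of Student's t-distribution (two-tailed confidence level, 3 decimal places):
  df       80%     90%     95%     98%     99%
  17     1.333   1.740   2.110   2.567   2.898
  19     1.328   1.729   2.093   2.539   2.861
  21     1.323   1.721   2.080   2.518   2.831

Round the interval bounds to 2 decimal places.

The population standard deviation σ is unknown (only the sample standard deviation s is given), so use a t-interval with df = n - 1 = 20 - 1 = 19.

For 90% confidence with df = 19, t* = 1.729 (from t-table)

Standard error: SE = s/√n = 15/√20 = 3.354102

Margin of error: E = t* × SE = 1.729 × 3.354102 = 5.7992

T-interval: x̄ ± E = 53 ± 5.7992 = (47.2008, 58.7992)

Rounded to 2 decimal places:

(47.20, 58.80)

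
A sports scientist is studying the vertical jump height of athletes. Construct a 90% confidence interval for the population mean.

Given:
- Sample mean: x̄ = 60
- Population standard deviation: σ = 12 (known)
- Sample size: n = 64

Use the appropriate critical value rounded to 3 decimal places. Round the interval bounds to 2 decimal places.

The population standard deviation σ is known, so use a z-interval (standard normal critical value).

For 90% confidence, z* = 1.645 (from standard normal table)

Standard error: SE = σ/√n = 12/√64 = 1.500000

Margin of error: E = z* × SE = 1.645 × 1.500000 = 2.4675

Z-interval: x̄ ± E = 60 ± 2.4675 = (57.5325, 62.4675)

Rounded to 2 decimal places:

(57.53, 62.47)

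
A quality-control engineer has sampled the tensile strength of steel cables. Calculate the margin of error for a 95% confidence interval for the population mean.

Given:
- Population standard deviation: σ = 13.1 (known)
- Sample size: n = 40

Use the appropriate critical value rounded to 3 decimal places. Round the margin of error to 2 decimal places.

The population standard deviation σ is known, so use the z-interval margin of error formula.

For 95% confidence, z* = 1.96 (from standard normal table)

Margin of error formula for z-interval: E = z* × σ/√n

E = 1.96 × 13.1/√40
  = 1.96 × 2.071292
  = 4.0597

Rounded to 2 decimal places:

4.06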